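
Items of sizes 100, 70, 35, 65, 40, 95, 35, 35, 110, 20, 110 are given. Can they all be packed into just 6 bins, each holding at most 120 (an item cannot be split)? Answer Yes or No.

No

Total = 715; ⌈715/120⌉ = 6.
The bound of 6 does not rule out 6, but exhaustive search shows no assignment into 6 bins of capacity 120 exists — the minimum is 7.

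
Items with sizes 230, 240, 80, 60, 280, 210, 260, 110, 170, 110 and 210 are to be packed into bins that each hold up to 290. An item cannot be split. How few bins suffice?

Total = 280 + 260 + 240 + 230 + 210 + 210 + 170 + 110 + 110 + 80 + 60 = 1960.
Lower bound: ⌈1960/290⌉ = 7 bins.
A packing using 8 bins:
  bin 1: 280 = 280
  bin 2: 260 = 260
  bin 3: 240 = 240
  bin 4: 230 + 60 = 290
  bin 5: 210 + 80 = 290
  bin 6: 210 = 210
  bin 7: 170 + 110 = 280
  bin 8: 110 = 110
No arrangement into 7 bins stays within capacity, so 8 is optimal.

8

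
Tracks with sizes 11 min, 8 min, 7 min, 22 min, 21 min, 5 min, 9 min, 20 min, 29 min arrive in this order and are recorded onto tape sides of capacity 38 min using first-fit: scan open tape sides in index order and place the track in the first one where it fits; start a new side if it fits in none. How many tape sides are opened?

5

  11 → side 1 (new)  [load 11/38]
  8 → side 1  [load 19/38]
  7 → side 1  [load 26/38]
  22 → side 2 (new)  [load 22/38]
  21 → side 3 (new)  [load 21/38]
  5 → side 1  [load 31/38]
  9 → side 2  [load 31/38]
  20 → side 4 (new)  [load 20/38]
  29 → side 5 (new)  [load 29/38]
5 tape sides opened.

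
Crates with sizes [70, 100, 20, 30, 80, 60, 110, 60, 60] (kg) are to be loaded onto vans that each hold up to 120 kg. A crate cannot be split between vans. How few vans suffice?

6

Total = 110 + 100 + 80 + 70 + 60 + 60 + 60 + 30 + 20 = 590 kg.
Lower bound: ⌈590/120⌉ = 5 vans.
A packing using 6 vans:
  van 1: 110 = 110
  van 2: 100 + 20 = 120
  van 3: 80 + 30 = 110
  van 4: 70 = 70
  van 5: 60 + 60 = 120
  van 6: 60 = 60
No arrangement into 5 vans stays within capacity, so 6 is optimal.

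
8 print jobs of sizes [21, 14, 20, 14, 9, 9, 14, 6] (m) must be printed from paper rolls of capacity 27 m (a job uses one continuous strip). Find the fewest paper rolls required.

Total = 21 + 20 + 14 + 14 + 14 + 9 + 9 + 6 = 107 m.
Lower bound: ⌈107/27⌉ = 4 paper rolls.
Also, 5 print jobs each exceed 27/2 m, and no two of those can share a roll, so at least 5 paper rolls are needed.
A packing using 5 paper rolls:
  roll 1: 21 + 6 = 27
  roll 2: 20 = 20
  roll 3: 14 + 9 = 23
  roll 4: 14 + 9 = 23
  roll 5: 14 = 14
This matches the lower bound, so 5 is optimal.

5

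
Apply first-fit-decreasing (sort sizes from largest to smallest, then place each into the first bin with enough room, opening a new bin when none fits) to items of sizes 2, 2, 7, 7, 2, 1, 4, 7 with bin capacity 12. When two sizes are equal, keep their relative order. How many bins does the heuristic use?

Sorted descending: 7, 7, 7, 4, 2, 2, 2, 1.
  7 → bin 1 (new)  [load 7/12]
  7 → bin 2 (new)  [load 7/12]
  7 → bin 3 (new)  [load 7/12]
  4 → bin 1  [load 11/12]
  2 → bin 2  [load 9/12]
  2 → bin 2  [load 11/12]
  2 → bin 3  [load 9/12]
  1 → bin 1  [load 12/12]
3 bins opened.

3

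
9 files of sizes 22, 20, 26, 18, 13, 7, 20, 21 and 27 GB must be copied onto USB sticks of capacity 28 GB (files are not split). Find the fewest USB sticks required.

Total = 27 + 26 + 22 + 21 + 20 + 20 + 18 + 13 + 7 = 174 GB.
Lower bound: ⌈174/28⌉ = 7 USB sticks.
A packing using 8 USB sticks:
  USB stick 1: 27 = 27
  USB stick 2: 26 = 26
  USB stick 3: 22 = 22
  USB stick 4: 21 + 7 = 28
  USB stick 5: 20 = 20
  USB stick 6: 20 = 20
  USB stick 7: 18 = 18
  USB stick 8: 13 = 13
No arrangement into 7 USB sticks stays within capacity, so 8 is optimal.

8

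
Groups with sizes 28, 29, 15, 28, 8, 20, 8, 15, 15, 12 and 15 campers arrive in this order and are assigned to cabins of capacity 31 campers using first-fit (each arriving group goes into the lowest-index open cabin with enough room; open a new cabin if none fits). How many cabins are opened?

  28 → cabin 1 (new)  [load 28/31]
  29 → cabin 2 (new)  [load 29/31]
  15 → cabin 3 (new)  [load 15/31]
  28 → cabin 4 (new)  [load 28/31]
  8 → cabin 3  [load 23/31]
  20 → cabin 5 (new)  [load 20/31]
  8 → cabin 3  [load 31/31]
  15 → cabin 6 (new)  [load 15/31]
  15 → cabin 6  [load 30/31]
  12 → cabin 7 (new)  [load 12/31]
  15 → cabin 7  [load 27/31]
7 cabins opened.

7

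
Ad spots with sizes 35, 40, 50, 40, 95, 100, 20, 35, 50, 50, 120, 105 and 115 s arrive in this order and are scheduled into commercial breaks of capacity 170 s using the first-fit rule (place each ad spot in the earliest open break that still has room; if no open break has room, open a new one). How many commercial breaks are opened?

6

  35 → break 1 (new)  [load 35/170]
  40 → break 1  [load 75/170]
  50 → break 1  [load 125/170]
  40 → break 1  [load 165/170]
  95 → break 2 (new)  [load 95/170]
  100 → break 3 (new)  [load 100/170]
  20 → break 2  [load 115/170]
  35 → break 2  [load 150/170]
  50 → break 3  [load 150/170]
  50 → break 4 (new)  [load 50/170]
  120 → break 4  [load 170/170]
  105 → break 5 (new)  [load 105/170]
  115 → break 6 (new)  [load 115/170]
6 commercial breaks opened.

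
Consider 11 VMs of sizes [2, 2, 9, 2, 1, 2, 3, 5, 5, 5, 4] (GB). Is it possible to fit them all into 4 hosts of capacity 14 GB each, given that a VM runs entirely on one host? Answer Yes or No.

Yes

A valid assignment using 3 hosts:
  host 1: 9 + 5 = 14
  host 2: 5 + 5 + 4 = 14
  host 3: 3 + 2 + 2 + 2 + 2 + 1 = 12
That uses only 3 ≤ 4, so 4 hosts are enough.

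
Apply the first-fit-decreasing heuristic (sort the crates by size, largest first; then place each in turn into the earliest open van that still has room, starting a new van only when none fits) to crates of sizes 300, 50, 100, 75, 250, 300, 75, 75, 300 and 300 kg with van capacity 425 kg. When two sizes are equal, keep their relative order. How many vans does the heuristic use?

5

Sorted descending: 300, 300, 300, 300, 250, 100, 75, 75, 75, 50.
  300 → van 1 (new)  [load 300/425]
  300 → van 2 (new)  [load 300/425]
  300 → van 3 (new)  [load 300/425]
  300 → van 4 (new)  [load 300/425]
  250 → van 5 (new)  [load 250/425]
  100 → van 1  [load 400/425]
  75 → van 2  [load 375/425]
  75 → van 3  [load 375/425]
  75 → van 4  [load 375/425]
  50 → van 2  [load 425/425]
5 vans opened.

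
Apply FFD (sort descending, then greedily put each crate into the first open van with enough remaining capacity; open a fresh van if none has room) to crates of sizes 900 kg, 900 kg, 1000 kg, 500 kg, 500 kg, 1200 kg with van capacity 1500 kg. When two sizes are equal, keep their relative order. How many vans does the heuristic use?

4

Sorted descending: 1200, 1000, 900, 900, 500, 500.
  1200 → van 1 (new)  [load 1200/1500]
  1000 → van 2 (new)  [load 1000/1500]
  900 → van 3 (new)  [load 900/1500]
  900 → van 4 (new)  [load 900/1500]
  500 → van 2  [load 1500/1500]
  500 → van 3  [load 1400/1500]
4 vans opened.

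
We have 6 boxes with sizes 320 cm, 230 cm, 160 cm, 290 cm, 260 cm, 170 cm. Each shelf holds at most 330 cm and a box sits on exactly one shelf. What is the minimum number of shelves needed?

Total = 320 + 290 + 260 + 230 + 170 + 160 = 1430 cm.
Lower bound: ⌈1430/330⌉ = 5 shelves.
A packing using 5 shelves:
  shelf 1: 320 = 320
  shelf 2: 290 = 290
  shelf 3: 260 = 260
  shelf 4: 230 = 230
  shelf 5: 170 + 160 = 330
This matches the lower bound, so 5 is optimal.

5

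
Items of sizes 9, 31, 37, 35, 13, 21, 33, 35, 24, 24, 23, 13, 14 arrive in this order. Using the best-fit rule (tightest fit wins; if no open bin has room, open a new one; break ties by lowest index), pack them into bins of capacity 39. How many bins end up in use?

10

  9 → bin 1 (new)  [load 9/39]
  31 → bin 2 (new)  [load 31/39]
  37 → bin 3 (new)  [load 37/39]
  35 → bin 4 (new)  [load 35/39]
  13 → bin 1  [load 22/39]
  21 → bin 5 (new)  [load 21/39]
  33 → bin 6 (new)  [load 33/39]
  35 → bin 7 (new)  [load 35/39]
  24 → bin 8 (new)  [load 24/39]
  24 → bin 9 (new)  [load 24/39]
  23 → bin 10 (new)  [load 23/39]
  13 → bin 8  [load 37/39]
  14 → bin 9  [load 38/39]
10 bins opened.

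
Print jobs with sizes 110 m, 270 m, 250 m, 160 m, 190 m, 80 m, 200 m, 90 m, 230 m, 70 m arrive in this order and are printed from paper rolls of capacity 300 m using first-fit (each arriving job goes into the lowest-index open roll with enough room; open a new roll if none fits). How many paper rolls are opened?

6

  110 → roll 1 (new)  [load 110/300]
  270 → roll 2 (new)  [load 270/300]
  250 → roll 3 (new)  [load 250/300]
  160 → roll 1  [load 270/300]
  190 → roll 4 (new)  [load 190/300]
  80 → roll 4  [load 270/300]
  200 → roll 5 (new)  [load 200/300]
  90 → roll 5  [load 290/300]
  230 → roll 6 (new)  [load 230/300]
  70 → roll 6  [load 300/300]
6 paper rolls opened.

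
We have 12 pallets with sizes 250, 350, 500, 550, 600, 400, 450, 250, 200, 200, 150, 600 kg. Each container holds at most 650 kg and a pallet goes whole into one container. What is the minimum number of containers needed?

8

Total = 600 + 600 + 550 + 500 + 450 + 400 + 350 + 250 + 250 + 200 + 200 + 150 = 4500 kg.
Lower bound: ⌈4500/650⌉ = 7 containers.
A packing using 8 containers:
  container 1: 600 = 600
  container 2: 600 = 600
  container 3: 550 = 550
  container 4: 500 + 150 = 650
  container 5: 450 + 200 = 650
  container 6: 400 + 250 = 650
  container 7: 350 + 250 = 600
  container 8: 200 = 200
No arrangement into 7 containers stays within capacity, so 8 is optimal.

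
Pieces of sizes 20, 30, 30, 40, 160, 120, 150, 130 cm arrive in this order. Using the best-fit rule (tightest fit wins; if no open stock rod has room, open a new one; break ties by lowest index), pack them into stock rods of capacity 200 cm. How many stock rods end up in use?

5

  20 → stock rod 1 (new)  [load 20/200]
  30 → stock rod 1  [load 50/200]
  30 → stock rod 1  [load 80/200]
  40 → stock rod 1  [load 120/200]
  160 → stock rod 2 (new)  [load 160/200]
  120 → stock rod 3 (new)  [load 120/200]
  150 → stock rod 4 (new)  [load 150/200]
  130 → stock rod 5 (new)  [load 130/200]
5 stock rods opened.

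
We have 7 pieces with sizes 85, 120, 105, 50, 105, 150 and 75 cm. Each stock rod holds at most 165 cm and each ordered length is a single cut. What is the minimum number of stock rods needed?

5

Total = 150 + 120 + 105 + 105 + 85 + 75 + 50 = 690 cm.
Lower bound: ⌈690/165⌉ = 5 stock rods.
A packing using 5 stock rods:
  stock rod 1: 150 = 150
  stock rod 2: 120 = 120
  stock rod 3: 105 + 50 = 155
  stock rod 4: 105 = 105
  stock rod 5: 85 + 75 = 160
This matches the lower bound, so 5 is optimal.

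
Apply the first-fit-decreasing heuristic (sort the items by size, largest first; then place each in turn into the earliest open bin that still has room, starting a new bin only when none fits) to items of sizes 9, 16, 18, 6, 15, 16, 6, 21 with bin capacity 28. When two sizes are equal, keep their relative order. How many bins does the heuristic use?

Sorted descending: 21, 18, 16, 16, 15, 9, 6, 6.
  21 → bin 1 (new)  [load 21/28]
  18 → bin 2 (new)  [load 18/28]
  16 → bin 3 (new)  [load 16/28]
  16 → bin 4 (new)  [load 16/28]
  15 → bin 5 (new)  [load 15/28]
  9 → bin 2  [load 27/28]
  6 → bin 1  [load 27/28]
  6 → bin 3  [load 22/28]
5 bins opened.

5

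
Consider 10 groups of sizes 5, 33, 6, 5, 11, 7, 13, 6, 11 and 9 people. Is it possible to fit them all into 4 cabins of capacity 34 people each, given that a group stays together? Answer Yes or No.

Yes

A valid assignment using 4 cabins:
  cabin 1: 33 = 33
  cabin 2: 13 + 11 + 9 = 33
  cabin 3: 11 + 7 + 6 + 6 = 30
  cabin 4: 5 + 5 = 10
Every load is within 34 people, so 4 cabins suffice.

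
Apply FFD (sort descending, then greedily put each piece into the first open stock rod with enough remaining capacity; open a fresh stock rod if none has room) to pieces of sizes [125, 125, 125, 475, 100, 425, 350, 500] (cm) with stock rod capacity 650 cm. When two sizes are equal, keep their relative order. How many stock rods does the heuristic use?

4

Sorted descending: 500, 475, 425, 350, 125, 125, 125, 100.
  500 → stock rod 1 (new)  [load 500/650]
  475 → stock rod 2 (new)  [load 475/650]
  425 → stock rod 3 (new)  [load 425/650]
  350 → stock rod 4 (new)  [load 350/650]
  125 → stock rod 1  [load 625/650]
  125 → stock rod 2  [load 600/650]
  125 → stock rod 3  [load 550/650]
  100 → stock rod 3  [load 650/650]
4 stock rods opened.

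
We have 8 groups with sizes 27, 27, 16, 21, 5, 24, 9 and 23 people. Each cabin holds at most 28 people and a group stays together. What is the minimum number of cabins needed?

Total = 27 + 27 + 24 + 23 + 21 + 16 + 9 + 5 = 152 people.
Lower bound: ⌈152/28⌉ = 6 cabins.
A packing using 6 cabins:
  cabin 1: 27 = 27
  cabin 2: 27 = 27
  cabin 3: 24 = 24
  cabin 4: 23 + 5 = 28
  cabin 5: 21 = 21
  cabin 6: 16 + 9 = 25
This matches the lower bound, so 6 is optimal.

6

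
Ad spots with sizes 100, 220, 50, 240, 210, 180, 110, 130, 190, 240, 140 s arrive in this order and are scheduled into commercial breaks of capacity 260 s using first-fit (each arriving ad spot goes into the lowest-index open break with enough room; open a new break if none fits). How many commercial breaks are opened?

9

  100 → break 1 (new)  [load 100/260]
  220 → break 2 (new)  [load 220/260]
  50 → break 1  [load 150/260]
  240 → break 3 (new)  [load 240/260]
  210 → break 4 (new)  [load 210/260]
  180 → break 5 (new)  [load 180/260]
  110 → break 1  [load 260/260]
  130 → break 6 (new)  [load 130/260]
  190 → break 7 (new)  [load 190/260]
  240 → break 8 (new)  [load 240/260]
  140 → break 9 (new)  [load 140/260]
9 commercial breaks opened.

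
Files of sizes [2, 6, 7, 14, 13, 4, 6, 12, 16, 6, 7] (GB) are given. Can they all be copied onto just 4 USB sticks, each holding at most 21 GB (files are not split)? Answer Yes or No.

No

Total = 93 GB; ⌈93/21⌉ = 5.
At least 5 USB sticks are required, but only 4 are allowed.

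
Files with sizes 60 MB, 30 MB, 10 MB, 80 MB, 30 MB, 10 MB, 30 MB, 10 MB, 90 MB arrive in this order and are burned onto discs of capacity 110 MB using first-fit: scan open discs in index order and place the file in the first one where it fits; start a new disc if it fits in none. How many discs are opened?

  60 → disc 1 (new)  [load 60/110]
  30 → disc 1  [load 90/110]
  10 → disc 1  [load 100/110]
  80 → disc 2 (new)  [load 80/110]
  30 → disc 2  [load 110/110]
  10 → disc 1  [load 110/110]
  30 → disc 3 (new)  [load 30/110]
  10 → disc 3  [load 40/110]
  90 → disc 4 (new)  [load 90/110]
4 discs opened.

4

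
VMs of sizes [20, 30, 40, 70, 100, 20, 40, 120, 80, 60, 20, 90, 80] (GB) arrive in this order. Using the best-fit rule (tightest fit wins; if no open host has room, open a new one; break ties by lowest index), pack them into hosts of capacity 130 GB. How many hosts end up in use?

7

  20 → host 1 (new)  [load 20/130]
  30 → host 1  [load 50/130]
  40 → host 1  [load 90/130]
  70 → host 2 (new)  [load 70/130]
  100 → host 3 (new)  [load 100/130]
  20 → host 3  [load 120/130]
  40 → host 1  [load 130/130]
  120 → host 4 (new)  [load 120/130]
  80 → host 5 (new)  [load 80/130]
  60 → host 2  [load 130/130]
  20 → host 5  [load 100/130]
  90 → host 6 (new)  [load 90/130]
  80 → host 7 (new)  [load 80/130]
7 hosts opened.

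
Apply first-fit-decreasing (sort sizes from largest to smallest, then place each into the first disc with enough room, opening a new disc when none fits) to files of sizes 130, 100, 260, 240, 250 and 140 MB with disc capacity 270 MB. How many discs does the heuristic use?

5

Sorted descending: 260, 250, 240, 140, 130, 100.
  260 → disc 1 (new)  [load 260/270]
  250 → disc 2 (new)  [load 250/270]
  240 → disc 3 (new)  [load 240/270]
  140 → disc 4 (new)  [load 140/270]
  130 → disc 4  [load 270/270]
  100 → disc 5 (new)  [load 100/270]
5 discs opened.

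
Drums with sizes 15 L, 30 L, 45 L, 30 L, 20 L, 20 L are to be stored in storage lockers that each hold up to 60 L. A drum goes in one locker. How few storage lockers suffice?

Total = 45 + 30 + 30 + 20 + 20 + 15 = 160 L.
Lower bound: ⌈160/60⌉ = 3 storage lockers.
A packing using 3 storage lockers:
  locker 1: 45 + 15 = 60
  locker 2: 30 + 30 = 60
  locker 3: 20 + 20 = 40
This matches the lower bound, so 3 is optimal.

3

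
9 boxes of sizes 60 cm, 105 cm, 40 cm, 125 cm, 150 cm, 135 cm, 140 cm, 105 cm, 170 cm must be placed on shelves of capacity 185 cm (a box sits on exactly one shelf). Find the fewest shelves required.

7

Total = 170 + 150 + 140 + 135 + 125 + 105 + 105 + 60 + 40 = 1030 cm.
Lower bound: ⌈1030/185⌉ = 6 shelves.
Also, 7 boxes each exceed 185/2 cm, and no two of those can share a shelf, so at least 7 shelves are needed.
A packing using 7 shelves:
  shelf 1: 170 = 170
  shelf 2: 150 = 150
  shelf 3: 140 + 40 = 180
  shelf 4: 135 = 135
  shelf 5: 125 + 60 = 185
  shelf 6: 105 = 105
  shelf 7: 105 = 105
This matches the lower bound, so 7 is optimal.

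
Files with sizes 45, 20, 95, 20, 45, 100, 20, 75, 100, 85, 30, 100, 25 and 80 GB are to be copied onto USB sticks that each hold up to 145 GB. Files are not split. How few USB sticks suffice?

Total = 100 + 100 + 100 + 95 + 85 + 80 + 75 + 45 + 45 + 30 + 25 + 20 + 20 + 20 = 840 GB.
Lower bound: ⌈840/145⌉ = 6 USB sticks.
Also, 7 files each exceed 145/2 GB, and no two of those can share a USB stick, so at least 7 USB sticks are needed.
A packing using 7 USB sticks:
  USB stick 1: 100 + 45 = 145
  USB stick 2: 100 + 45 = 145
  USB stick 3: 100 + 30 = 130
  USB stick 4: 95 + 25 + 20 = 140
  USB stick 5: 85 + 20 + 20 = 125
  USB stick 6: 80 = 80
  USB stick 7: 75 = 75
This matches the lower bound, so 7 is optimal.

7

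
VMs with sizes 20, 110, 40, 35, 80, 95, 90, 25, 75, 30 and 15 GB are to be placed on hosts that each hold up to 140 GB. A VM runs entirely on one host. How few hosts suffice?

5

Total = 110 + 95 + 90 + 80 + 75 + 40 + 35 + 30 + 25 + 20 + 15 = 615 GB.
Lower bound: ⌈615/140⌉ = 5 hosts.
A packing using 5 hosts:
  host 1: 110 + 30 = 140
  host 2: 95 + 40 = 135
  host 3: 90 + 35 + 15 = 140
  host 4: 80 + 25 + 20 = 125
  host 5: 75 = 75
This matches the lower bound, so 5 is optimal.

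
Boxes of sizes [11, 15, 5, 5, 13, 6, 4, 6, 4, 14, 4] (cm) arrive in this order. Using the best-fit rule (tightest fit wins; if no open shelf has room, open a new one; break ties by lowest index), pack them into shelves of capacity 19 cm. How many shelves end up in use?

5

  11 → shelf 1 (new)  [load 11/19]
  15 → shelf 2 (new)  [load 15/19]
  5 → shelf 1  [load 16/19]
  5 → shelf 3 (new)  [load 5/19]
  13 → shelf 3  [load 18/19]
  6 → shelf 4 (new)  [load 6/19]
  4 → shelf 2  [load 19/19]
  6 → shelf 4  [load 12/19]
  4 → shelf 4  [load 16/19]
  14 → shelf 5 (new)  [load 14/19]
  4 → shelf 5  [load 18/19]
5 shelves opened.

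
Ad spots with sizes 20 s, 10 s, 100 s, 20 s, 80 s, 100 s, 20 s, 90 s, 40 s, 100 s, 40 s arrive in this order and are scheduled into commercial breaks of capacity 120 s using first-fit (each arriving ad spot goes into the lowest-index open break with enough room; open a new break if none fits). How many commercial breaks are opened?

  20 → break 1 (new)  [load 20/120]
  10 → break 1  [load 30/120]
  100 → break 2 (new)  [load 100/120]
  20 → break 1  [load 50/120]
  80 → break 3 (new)  [load 80/120]
  100 → break 4 (new)  [load 100/120]
  20 → break 1  [load 70/120]
  90 → break 5 (new)  [load 90/120]
  40 → break 1  [load 110/120]
  100 → break 6 (new)  [load 100/120]
  40 → break 3  [load 120/120]
6 commercial breaks opened.

6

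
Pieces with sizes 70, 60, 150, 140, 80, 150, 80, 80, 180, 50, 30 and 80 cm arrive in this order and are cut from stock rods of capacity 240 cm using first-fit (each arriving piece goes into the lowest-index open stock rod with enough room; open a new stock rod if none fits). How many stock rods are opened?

6

  70 → stock rod 1 (new)  [load 70/240]
  60 → stock rod 1  [load 130/240]
  150 → stock rod 2 (new)  [load 150/240]
  140 → stock rod 3 (new)  [load 140/240]
  80 → stock rod 1  [load 210/240]
  150 → stock rod 4 (new)  [load 150/240]
  80 → stock rod 2  [load 230/240]
  80 → stock rod 3  [load 220/240]
  180 → stock rod 5 (new)  [load 180/240]
  50 → stock rod 4  [load 200/240]
  30 → stock rod 1  [load 240/240]
  80 → stock rod 6 (new)  [load 80/240]
6 stock rods opened.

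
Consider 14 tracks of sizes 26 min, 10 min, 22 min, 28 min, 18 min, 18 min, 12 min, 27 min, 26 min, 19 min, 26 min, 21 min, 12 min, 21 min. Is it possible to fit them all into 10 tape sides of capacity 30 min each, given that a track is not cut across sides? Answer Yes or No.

Total = 286 min; ⌈286/30⌉ = 10.
11 tracks each exceed half the capacity and cannot share a side, forcing at least 11 tape sides.
At least 11 tape sides are required, but only 10 are allowed.

No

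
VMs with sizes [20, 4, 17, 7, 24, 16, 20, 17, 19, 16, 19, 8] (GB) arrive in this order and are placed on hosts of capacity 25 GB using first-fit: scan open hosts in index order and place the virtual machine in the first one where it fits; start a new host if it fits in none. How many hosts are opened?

  20 → host 1 (new)  [load 20/25]
  4 → host 1  [load 24/25]
  17 → host 2 (new)  [load 17/25]
  7 → host 2  [load 24/25]
  24 → host 3 (new)  [load 24/25]
  16 → host 4 (new)  [load 16/25]
  20 → host 5 (new)  [load 20/25]
  17 → host 6 (new)  [load 17/25]
  19 → host 7 (new)  [load 19/25]
  16 → host 8 (new)  [load 16/25]
  19 → host 9 (new)  [load 19/25]
  8 → host 4  [load 24/25]
9 hosts opened.

9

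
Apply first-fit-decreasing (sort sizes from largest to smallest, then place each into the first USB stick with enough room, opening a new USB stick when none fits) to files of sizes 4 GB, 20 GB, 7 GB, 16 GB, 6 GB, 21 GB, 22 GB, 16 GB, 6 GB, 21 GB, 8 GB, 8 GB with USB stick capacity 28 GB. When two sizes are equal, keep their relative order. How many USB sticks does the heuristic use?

Sorted descending: 22, 21, 21, 20, 16, 16, 8, 8, 7, 6, 6, 4.
  22 → USB stick 1 (new)  [load 22/28]
  21 → USB stick 2 (new)  [load 21/28]
  21 → USB stick 3 (new)  [load 21/28]
  20 → USB stick 4 (new)  [load 20/28]
  16 → USB stick 5 (new)  [load 16/28]
  16 → USB stick 6 (new)  [load 16/28]
  8 → USB stick 4  [load 28/28]
  8 → USB stick 5  [load 24/28]
  7 → USB stick 2  [load 28/28]
  6 → USB stick 1  [load 28/28]
  6 → USB stick 3  [load 27/28]
  4 → USB stick 5  [load 28/28]
6 USB sticks opened.

6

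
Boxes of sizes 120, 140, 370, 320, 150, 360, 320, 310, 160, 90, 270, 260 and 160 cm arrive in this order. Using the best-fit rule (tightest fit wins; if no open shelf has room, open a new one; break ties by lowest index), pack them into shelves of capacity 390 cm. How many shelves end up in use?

10

  120 → shelf 1 (new)  [load 120/390]
  140 → shelf 1  [load 260/390]
  370 → shelf 2 (new)  [load 370/390]
  320 → shelf 3 (new)  [load 320/390]
  150 → shelf 4 (new)  [load 150/390]
  360 → shelf 5 (new)  [load 360/390]
  320 → shelf 6 (new)  [load 320/390]
  310 → shelf 7 (new)  [load 310/390]
  160 → shelf 4  [load 310/390]
  90 → shelf 1  [load 350/390]
  270 → shelf 8 (new)  [load 270/390]
  260 → shelf 9 (new)  [load 260/390]
  160 → shelf 10 (new)  [load 160/390]
10 shelves opened.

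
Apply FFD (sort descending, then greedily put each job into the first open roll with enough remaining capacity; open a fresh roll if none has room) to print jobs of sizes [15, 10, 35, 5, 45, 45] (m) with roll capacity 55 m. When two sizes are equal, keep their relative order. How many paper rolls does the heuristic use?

Sorted descending: 45, 45, 35, 15, 10, 5.
  45 → roll 1 (new)  [load 45/55]
  45 → roll 2 (new)  [load 45/55]
  35 → roll 3 (new)  [load 35/55]
  15 → roll 3  [load 50/55]
  10 → roll 1  [load 55/55]
  5 → roll 2  [load 50/55]
3 paper rolls opened.

3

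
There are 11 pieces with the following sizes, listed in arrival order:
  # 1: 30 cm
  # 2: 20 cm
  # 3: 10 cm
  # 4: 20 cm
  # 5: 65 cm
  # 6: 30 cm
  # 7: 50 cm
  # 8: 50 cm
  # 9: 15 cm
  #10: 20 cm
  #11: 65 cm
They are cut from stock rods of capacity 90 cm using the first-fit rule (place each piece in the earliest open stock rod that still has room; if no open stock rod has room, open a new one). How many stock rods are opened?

5

  30 → stock rod 1 (new)  [load 30/90]
  20 → stock rod 1  [load 50/90]
  10 → stock rod 1  [load 60/90]
  20 → stock rod 1  [load 80/90]
  65 → stock rod 2 (new)  [load 65/90]
  30 → stock rod 3 (new)  [load 30/90]
  50 → stock rod 3  [load 80/90]
  50 → stock rod 4 (new)  [load 50/90]
  15 → stock rod 2  [load 80/90]
  20 → stock rod 4  [load 70/90]
  65 → stock rod 5 (new)  [load 65/90]
5 stock rods opened.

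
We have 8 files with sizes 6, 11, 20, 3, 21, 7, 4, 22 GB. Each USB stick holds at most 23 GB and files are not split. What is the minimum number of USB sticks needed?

5

Total = 22 + 21 + 20 + 11 + 7 + 6 + 4 + 3 = 94 GB.
Lower bound: ⌈94/23⌉ = 5 USB sticks.
A packing using 5 USB sticks:
  USB stick 1: 22 = 22
  USB stick 2: 21 = 21
  USB stick 3: 20 + 3 = 23
  USB stick 4: 11 + 7 + 4 = 22
  USB stick 5: 6 = 6
This matches the lower bound, so 5 is optimal.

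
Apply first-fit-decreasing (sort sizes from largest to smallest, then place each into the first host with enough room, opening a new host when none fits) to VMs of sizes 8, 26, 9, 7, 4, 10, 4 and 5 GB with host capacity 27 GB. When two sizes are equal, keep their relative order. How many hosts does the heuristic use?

3

Sorted descending: 26, 10, 9, 8, 7, 5, 4, 4.
  26 → host 1 (new)  [load 26/27]
  10 → host 2 (new)  [load 10/27]
  9 → host 2  [load 19/27]
  8 → host 2  [load 27/27]
  7 → host 3 (new)  [load 7/27]
  5 → host 3  [load 12/27]
  4 → host 3  [load 16/27]
  4 → host 3  [load 20/27]
3 hosts opened.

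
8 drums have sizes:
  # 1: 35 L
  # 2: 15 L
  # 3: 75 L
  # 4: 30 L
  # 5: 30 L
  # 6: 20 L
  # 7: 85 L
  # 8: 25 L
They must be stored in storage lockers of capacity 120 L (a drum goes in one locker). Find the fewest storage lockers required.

Total = 85 + 75 + 35 + 30 + 30 + 25 + 20 + 15 = 315 L.
Lower bound: ⌈315/120⌉ = 3 storage lockers.
A packing using 3 storage lockers:
  locker 1: 85 + 35 = 120
  locker 2: 75 + 30 + 15 = 120
  locker 3: 30 + 25 + 20 = 75
This matches the lower bound, so 3 is optimal.

3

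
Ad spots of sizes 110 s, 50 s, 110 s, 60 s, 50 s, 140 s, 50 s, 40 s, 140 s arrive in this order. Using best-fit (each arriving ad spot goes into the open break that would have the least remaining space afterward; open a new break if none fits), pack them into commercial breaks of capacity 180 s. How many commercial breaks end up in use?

5

  110 → break 1 (new)  [load 110/180]
  50 → break 1  [load 160/180]
  110 → break 2 (new)  [load 110/180]
  60 → break 2  [load 170/180]
  50 → break 3 (new)  [load 50/180]
  140 → break 4 (new)  [load 140/180]
  50 → break 3  [load 100/180]
  40 → break 4  [load 180/180]
  140 → break 5 (new)  [load 140/180]
5 commercial breaks opened.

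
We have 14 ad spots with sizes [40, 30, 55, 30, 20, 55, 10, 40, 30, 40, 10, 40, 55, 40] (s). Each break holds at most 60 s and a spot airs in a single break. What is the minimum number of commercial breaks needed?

Total = 55 + 55 + 55 + 40 + 40 + 40 + 40 + 40 + 30 + 30 + 30 + 20 + 10 + 10 = 495 s.
Lower bound: ⌈495/60⌉ = 9 commercial breaks.
A packing using 10 commercial breaks:
  break 1: 55 = 55
  break 2: 55 = 55
  break 3: 55 = 55
  break 4: 40 + 20 = 60
  break 5: 40 + 10 + 10 = 60
  break 6: 40 = 40
  break 7: 40 = 40
  break 8: 40 = 40
  break 9: 30 + 30 = 60
  break 10: 30 = 30
No arrangement into 9 commercial breaks stays within capacity, so 10 is optimal.

10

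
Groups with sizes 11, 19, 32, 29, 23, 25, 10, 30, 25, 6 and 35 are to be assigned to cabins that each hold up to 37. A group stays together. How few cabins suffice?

Total = 35 + 32 + 30 + 29 + 25 + 25 + 23 + 19 + 11 + 10 + 6 = 245.
Lower bound: ⌈245/37⌉ = 7 cabins.
Also, 8 groups each exceed 37/2, and no two of those can share a cabin, so at least 8 cabins are needed.
A packing using 8 cabins:
  cabin 1: 35 = 35
  cabin 2: 32 = 32
  cabin 3: 30 + 6 = 36
  cabin 4: 29 = 29
  cabin 5: 25 + 11 = 36
  cabin 6: 25 + 10 = 35
  cabin 7: 23 = 23
  cabin 8: 19 = 19
This matches the lower bound, so 8 is optimal.

8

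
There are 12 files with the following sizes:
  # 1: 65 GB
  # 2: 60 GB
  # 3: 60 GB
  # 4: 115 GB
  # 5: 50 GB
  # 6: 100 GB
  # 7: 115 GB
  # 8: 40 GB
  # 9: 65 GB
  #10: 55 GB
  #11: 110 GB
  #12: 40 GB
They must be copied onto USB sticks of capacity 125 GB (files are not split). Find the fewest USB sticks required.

8

Total = 115 + 115 + 110 + 100 + 65 + 65 + 60 + 60 + 55 + 50 + 40 + 40 = 875 GB.
Lower bound: ⌈875/125⌉ = 7 USB sticks.
A packing using 8 USB sticks:
  USB stick 1: 115 = 115
  USB stick 2: 115 = 115
  USB stick 3: 110 = 110
  USB stick 4: 100 = 100
  USB stick 5: 65 + 60 = 125
  USB stick 6: 65 + 60 = 125
  USB stick 7: 55 + 50 = 105
  USB stick 8: 40 + 40 = 80
No arrangement into 7 USB sticks stays within capacity, so 8 is optimal.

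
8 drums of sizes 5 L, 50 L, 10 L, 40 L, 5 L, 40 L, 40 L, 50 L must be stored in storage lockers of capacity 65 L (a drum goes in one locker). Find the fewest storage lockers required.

Total = 50 + 50 + 40 + 40 + 40 + 10 + 5 + 5 = 240 L.
Lower bound: ⌈240/65⌉ = 4 storage lockers.
Also, 5 drums each exceed 65/2 L, and no two of those can share a locker, so at least 5 storage lockers are needed.
A packing using 5 storage lockers:
  locker 1: 50 + 10 + 5 = 65
  locker 2: 50 + 5 = 55
  locker 3: 40 = 40
  locker 4: 40 = 40
  locker 5: 40 = 40
This matches the lower bound, so 5 is optimal.

5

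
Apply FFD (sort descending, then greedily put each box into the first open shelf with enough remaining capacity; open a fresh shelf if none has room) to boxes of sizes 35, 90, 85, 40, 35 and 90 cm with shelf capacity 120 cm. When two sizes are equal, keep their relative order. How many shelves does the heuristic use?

Sorted descending: 90, 90, 85, 40, 35, 35.
  90 → shelf 1 (new)  [load 90/120]
  90 → shelf 2 (new)  [load 90/120]
  85 → shelf 3 (new)  [load 85/120]
  40 → shelf 4 (new)  [load 40/120]
  35 → shelf 3  [load 120/120]
  35 → shelf 4  [load 75/120]
4 shelves opened.

4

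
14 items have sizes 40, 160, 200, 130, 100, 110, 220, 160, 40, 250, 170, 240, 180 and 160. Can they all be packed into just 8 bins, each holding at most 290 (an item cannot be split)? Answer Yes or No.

Total = 2160; ⌈2160/290⌉ = 8.
9 items each exceed half the capacity and cannot share a bin, forcing at least 9 bins.
At least 9 bins are required, but only 8 are allowed.

No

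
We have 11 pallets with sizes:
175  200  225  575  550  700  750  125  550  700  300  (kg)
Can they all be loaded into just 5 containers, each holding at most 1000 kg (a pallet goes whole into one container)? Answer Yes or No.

Total = 4850 kg; ⌈4850/1000⌉ = 5.
6 pallets each exceed half the capacity and cannot share a container, forcing at least 6 containers.
At least 6 containers are required, but only 5 are allowed.

No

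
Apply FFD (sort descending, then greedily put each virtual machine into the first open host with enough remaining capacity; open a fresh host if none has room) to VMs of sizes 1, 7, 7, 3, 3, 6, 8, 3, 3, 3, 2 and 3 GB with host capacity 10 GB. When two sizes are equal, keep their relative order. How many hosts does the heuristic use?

Sorted descending: 8, 7, 7, 6, 3, 3, 3, 3, 3, 3, 2, 1.
  8 → host 1 (new)  [load 8/10]
  7 → host 2 (new)  [load 7/10]
  7 → host 3 (new)  [load 7/10]
  6 → host 4 (new)  [load 6/10]
  3 → host 2  [load 10/10]
  3 → host 3  [load 10/10]
  3 → host 4  [load 9/10]
  3 → host 5 (new)  [load 3/10]
  3 → host 5  [load 6/10]
  3 → host 5  [load 9/10]
  2 → host 1  [load 10/10]
  1 → host 4  [load 10/10]
5 hosts opened.

5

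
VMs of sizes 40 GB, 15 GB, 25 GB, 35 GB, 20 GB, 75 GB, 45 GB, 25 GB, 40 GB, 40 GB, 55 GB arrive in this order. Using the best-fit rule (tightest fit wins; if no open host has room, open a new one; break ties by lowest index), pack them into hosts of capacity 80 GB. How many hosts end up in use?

6

  40 → host 1 (new)  [load 40/80]
  15 → host 1  [load 55/80]
  25 → host 1  [load 80/80]
  35 → host 2 (new)  [load 35/80]
  20 → host 2  [load 55/80]
  75 → host 3 (new)  [load 75/80]
  45 → host 4 (new)  [load 45/80]
  25 → host 2  [load 80/80]
  40 → host 5 (new)  [load 40/80]
  40 → host 5  [load 80/80]
  55 → host 6 (new)  [load 55/80]
6 hosts opened.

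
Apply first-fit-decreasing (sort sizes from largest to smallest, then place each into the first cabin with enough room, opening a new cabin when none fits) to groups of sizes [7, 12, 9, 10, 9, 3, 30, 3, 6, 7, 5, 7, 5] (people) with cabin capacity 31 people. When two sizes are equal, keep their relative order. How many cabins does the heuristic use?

Sorted descending: 30, 12, 10, 9, 9, 7, 7, 7, 6, 5, 5, 3, 3.
  30 → cabin 1 (new)  [load 30/31]
  12 → cabin 2 (new)  [load 12/31]
  10 → cabin 2  [load 22/31]
  9 → cabin 2  [load 31/31]
  9 → cabin 3 (new)  [load 9/31]
  7 → cabin 3  [load 16/31]
  7 → cabin 3  [load 23/31]
  7 → cabin 3  [load 30/31]
  6 → cabin 4 (new)  [load 6/31]
  5 → cabin 4  [load 11/31]
  5 → cabin 4  [load 16/31]
  3 → cabin 4  [load 19/31]
  3 → cabin 4  [load 22/31]
4 cabins opened.

4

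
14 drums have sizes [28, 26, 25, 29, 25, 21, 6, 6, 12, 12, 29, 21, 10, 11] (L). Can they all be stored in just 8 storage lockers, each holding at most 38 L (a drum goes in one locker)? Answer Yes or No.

Yes

A valid assignment using 8 storage lockers:
  locker 1: 29 + 6 = 35
  locker 2: 29 + 6 = 35
  locker 3: 28 + 10 = 38
  locker 4: 26 + 12 = 38
  locker 5: 25 + 12 = 37
  locker 6: 25 + 11 = 36
  locker 7: 21 = 21
  locker 8: 21 = 21
Every load is within 38 L, so 8 storage lockers suffice.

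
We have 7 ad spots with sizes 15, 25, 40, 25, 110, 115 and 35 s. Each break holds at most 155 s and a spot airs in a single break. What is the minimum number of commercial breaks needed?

Total = 115 + 110 + 40 + 35 + 25 + 25 + 15 = 365 s.
Lower bound: ⌈365/155⌉ = 3 commercial breaks.
A packing using 3 commercial breaks:
  break 1: 115 + 40 = 155
  break 2: 110 + 35 = 145
  break 3: 25 + 25 + 15 = 65
This matches the lower bound, so 3 is optimal.

3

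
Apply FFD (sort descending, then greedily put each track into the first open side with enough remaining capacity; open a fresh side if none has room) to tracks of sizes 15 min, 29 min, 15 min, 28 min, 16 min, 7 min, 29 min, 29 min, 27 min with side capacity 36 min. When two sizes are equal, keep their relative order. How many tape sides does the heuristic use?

Sorted descending: 29, 29, 29, 28, 27, 16, 15, 15, 7.
  29 → side 1 (new)  [load 29/36]
  29 → side 2 (new)  [load 29/36]
  29 → side 3 (new)  [load 29/36]
  28 → side 4 (new)  [load 28/36]
  27 → side 5 (new)  [load 27/36]
  16 → side 6 (new)  [load 16/36]
  15 → side 6  [load 31/36]
  15 → side 7 (new)  [load 15/36]
  7 → side 1  [load 36/36]
7 tape sides opened.

7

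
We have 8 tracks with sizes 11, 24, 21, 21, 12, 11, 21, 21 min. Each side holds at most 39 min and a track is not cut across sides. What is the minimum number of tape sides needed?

5

Total = 24 + 21 + 21 + 21 + 21 + 12 + 11 + 11 = 142 min.
Lower bound: ⌈142/39⌉ = 4 tape sides.
Also, 5 tracks each exceed 39/2 min, and no two of those can share a side, so at least 5 tape sides are needed.
A packing using 5 tape sides:
  side 1: 24 + 12 = 36
  side 2: 21 + 11 = 32
  side 3: 21 + 11 = 32
  side 4: 21 = 21
  side 5: 21 = 21
This matches the lower bound, so 5 is optimal.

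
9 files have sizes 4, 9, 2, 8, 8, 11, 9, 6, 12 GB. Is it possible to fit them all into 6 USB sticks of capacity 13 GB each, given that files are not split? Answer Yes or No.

Total = 69 GB; ⌈69/13⌉ = 6.
The bound of 6 does not rule out 6, but exhaustive search shows no assignment into 6 USB sticks of capacity 13 GB exists — the minimum is 7.

No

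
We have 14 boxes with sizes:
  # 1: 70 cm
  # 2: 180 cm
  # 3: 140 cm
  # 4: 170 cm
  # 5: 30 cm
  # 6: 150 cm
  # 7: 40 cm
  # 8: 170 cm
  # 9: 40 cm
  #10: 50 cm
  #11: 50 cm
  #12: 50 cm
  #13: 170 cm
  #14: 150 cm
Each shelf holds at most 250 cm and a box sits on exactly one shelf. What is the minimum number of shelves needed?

7

Total = 180 + 170 + 170 + 170 + 150 + 150 + 140 + 70 + 50 + 50 + 50 + 40 + 40 + 30 = 1460 cm.
Lower bound: ⌈1460/250⌉ = 6 shelves.
Also, 7 boxes each exceed 125 cm, and no two of those can share a shelf, so at least 7 shelves are needed.
A packing using 7 shelves:
  shelf 1: 180 + 70 = 250
  shelf 2: 170 + 50 + 30 = 250
  shelf 3: 170 + 50 = 220
  shelf 4: 170 + 50 = 220
  shelf 5: 150 + 40 + 40 = 230
  shelf 6: 150 = 150
  shelf 7: 140 = 140
This matches the lower bound, so 7 is optimal.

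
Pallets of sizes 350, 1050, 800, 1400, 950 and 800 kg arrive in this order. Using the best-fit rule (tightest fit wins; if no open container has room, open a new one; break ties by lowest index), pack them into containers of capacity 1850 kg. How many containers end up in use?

4

  350 → container 1 (new)  [load 350/1850]
  1050 → container 1  [load 1400/1850]
  800 → container 2 (new)  [load 800/1850]
  1400 → container 3 (new)  [load 1400/1850]
  950 → container 2  [load 1750/1850]
  800 → container 4 (new)  [load 800/1850]
4 containers opened.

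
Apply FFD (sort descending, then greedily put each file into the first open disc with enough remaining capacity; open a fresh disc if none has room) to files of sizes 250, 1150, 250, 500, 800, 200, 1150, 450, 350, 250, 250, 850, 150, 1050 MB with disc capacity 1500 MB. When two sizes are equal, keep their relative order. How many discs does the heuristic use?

Sorted descending: 1150, 1150, 1050, 850, 800, 500, 450, 350, 250, 250, 250, 250, 200, 150.
  1150 → disc 1 (new)  [load 1150/1500]
  1150 → disc 2 (new)  [load 1150/1500]
  1050 → disc 3 (new)  [load 1050/1500]
  850 → disc 4 (new)  [load 850/1500]
  800 → disc 5 (new)  [load 800/1500]
  500 → disc 4  [load 1350/1500]
  450 → disc 3  [load 1500/1500]
  350 → disc 1  [load 1500/1500]
  250 → disc 2  [load 1400/1500]
  250 → disc 5  [load 1050/1500]
  250 → disc 5  [load 1300/1500]
  250 → disc 6 (new)  [load 250/1500]
  200 → disc 5  [load 1500/1500]
  150 → disc 4  [load 1500/1500]
6 discs opened.

6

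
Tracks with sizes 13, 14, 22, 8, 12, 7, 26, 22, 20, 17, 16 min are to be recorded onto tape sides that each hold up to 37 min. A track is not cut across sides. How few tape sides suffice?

5

Total = 26 + 22 + 22 + 20 + 17 + 16 + 14 + 13 + 12 + 8 + 7 = 177 min.
Lower bound: ⌈177/37⌉ = 5 tape sides.
A packing using 5 tape sides:
  side 1: 26 + 8 = 34
  side 2: 22 + 14 = 36
  side 3: 22 + 13 = 35
  side 4: 20 + 17 = 37
  side 5: 16 + 12 + 7 = 35
This matches the lower bound, so 5 is optimal.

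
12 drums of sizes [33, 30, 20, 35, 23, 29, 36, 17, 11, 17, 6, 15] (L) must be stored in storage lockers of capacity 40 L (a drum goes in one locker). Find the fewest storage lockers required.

Total = 36 + 35 + 33 + 30 + 29 + 23 + 20 + 17 + 17 + 15 + 11 + 6 = 272 L.
Lower bound: ⌈272/40⌉ = 7 storage lockers.
A packing using 8 storage lockers:
  locker 1: 36 = 36
  locker 2: 35 = 35
  locker 3: 33 + 6 = 39
  locker 4: 30 = 30
  locker 5: 29 + 11 = 40
  locker 6: 23 + 17 = 40
  locker 7: 20 + 17 = 37
  locker 8: 15 = 15
No arrangement into 7 storage lockers stays within capacity, so 8 is optimal.

8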